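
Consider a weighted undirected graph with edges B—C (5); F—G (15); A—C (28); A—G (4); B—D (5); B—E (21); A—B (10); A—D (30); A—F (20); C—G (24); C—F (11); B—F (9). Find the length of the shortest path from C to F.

Comparing a few candidate routes:
C - G - A - B - F: 24 + 4 + 10 + 9 = 47
C - G - F: 24 + 15 = 39
C - B - F: 5 + 9 = 14
C - F: 11
C - B - A - G - F: 5 + 10 + 4 + 15 = 34
C - B - A - F: 5 + 10 + 20 = 35
Best route has total 11.

11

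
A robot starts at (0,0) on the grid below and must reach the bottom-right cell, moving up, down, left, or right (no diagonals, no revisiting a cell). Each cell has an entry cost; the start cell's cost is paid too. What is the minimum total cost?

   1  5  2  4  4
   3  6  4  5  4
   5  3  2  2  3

19

Cheapest: r0c0 r0c1 r0c2 r1c2 r2c2 r2c3 r2c4
  1 + 5 + 2 + 4 + 2 + 2 + 3 = 19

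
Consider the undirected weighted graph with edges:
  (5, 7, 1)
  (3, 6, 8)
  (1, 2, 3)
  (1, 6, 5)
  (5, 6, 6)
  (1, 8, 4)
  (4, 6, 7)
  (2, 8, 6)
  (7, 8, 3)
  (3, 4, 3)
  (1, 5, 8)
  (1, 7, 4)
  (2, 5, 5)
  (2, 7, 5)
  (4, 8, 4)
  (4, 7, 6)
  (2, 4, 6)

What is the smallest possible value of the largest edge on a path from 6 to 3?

Comparing a few candidate routes:
6-1-2-5-7-8-4-3: max(5, 3, 5, 1, 3, 4, 3) = 5
6-1-2-7-8-4-3: max(5, 3, 5, 3, 4, 3) = 5
6-1-8-4-3: max(5, 4, 4, 3) = 5
6-1-7-8-4-3: max(5, 4, 3, 4, 3) = 5
Smallest bottleneck: 5.

5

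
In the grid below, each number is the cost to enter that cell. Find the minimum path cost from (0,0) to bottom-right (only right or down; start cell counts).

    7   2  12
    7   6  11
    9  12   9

35

Best path: r0c0→r0c1→r1c1→r1c2→r2c2
Cost: 7 + 2 + 6 + 11 + 9 = 35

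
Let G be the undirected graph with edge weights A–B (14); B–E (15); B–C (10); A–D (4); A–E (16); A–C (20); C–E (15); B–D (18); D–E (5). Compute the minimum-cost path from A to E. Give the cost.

9

Comparing a few candidate routes:
A-D-E: 4 + 5 = 9
A-B-E: 14 + 15 = 29
A-E: 16
The minimum is 9.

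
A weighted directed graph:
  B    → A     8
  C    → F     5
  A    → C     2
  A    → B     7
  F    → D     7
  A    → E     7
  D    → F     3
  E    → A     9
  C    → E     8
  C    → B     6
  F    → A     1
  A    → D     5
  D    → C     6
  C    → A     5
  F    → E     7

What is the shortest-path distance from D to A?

4

Comparing a few candidate routes:
D → F → A: 3 + 1 = 4
D → C → A: 6 + 5 = 11
D → C → F → A: 6 + 5 + 1 = 12
The minimum is 4.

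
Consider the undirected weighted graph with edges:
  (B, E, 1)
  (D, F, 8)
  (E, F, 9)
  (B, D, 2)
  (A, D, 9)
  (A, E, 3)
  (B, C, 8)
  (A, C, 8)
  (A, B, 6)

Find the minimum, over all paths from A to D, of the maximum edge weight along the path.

Comparing a few candidate routes:
A - E - B - D: max(3, 1, 2) = 3
A - C - B - D: max(8, 8, 2) = 8
A - D: max(9) = 9
A - B - E - F - D: max(6, 1, 9, 8) = 9
A - B - D: max(6, 2) = 6
Smallest bottleneck: 3.

3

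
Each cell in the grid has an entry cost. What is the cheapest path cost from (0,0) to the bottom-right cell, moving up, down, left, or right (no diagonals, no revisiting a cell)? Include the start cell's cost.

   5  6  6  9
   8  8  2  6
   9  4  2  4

25

Cheapest: [0,0] [0,1] [0,2] [1,2] [2,2] [2,3]
  5 + 6 + 6 + 2 + 2 + 4 = 25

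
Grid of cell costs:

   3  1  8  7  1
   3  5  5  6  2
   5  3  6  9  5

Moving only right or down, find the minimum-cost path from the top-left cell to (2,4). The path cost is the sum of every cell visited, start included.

Cheapest: (0,0)→(0,1)→(0,2)→(0,3)→(0,4)→(1,4)→(2,4)
  3 + 1 + 8 + 7 + 1 + 2 + 5 = 27

27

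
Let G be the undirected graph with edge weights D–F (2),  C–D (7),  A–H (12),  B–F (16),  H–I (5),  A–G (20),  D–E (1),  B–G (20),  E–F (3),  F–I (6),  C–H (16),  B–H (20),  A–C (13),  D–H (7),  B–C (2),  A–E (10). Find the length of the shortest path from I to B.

Comparing a few candidate routes:
I→F→B: 6 + 16 = 22
I→F→E→D→C→B: 6 + 3 + 1 + 7 + 2 = 19
I→H→D→C→B: 5 + 7 + 7 + 2 = 21
I→H→C→B: 5 + 16 + 2 = 23
I→F→D→C→B: 6 + 2 + 7 + 2 = 17
The minimum is 17.

17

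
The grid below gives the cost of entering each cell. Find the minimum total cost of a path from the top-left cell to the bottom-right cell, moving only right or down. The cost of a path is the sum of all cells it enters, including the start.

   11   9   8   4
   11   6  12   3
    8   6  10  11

46

Path [0,0] -> [0,1] -> [0,2] -> [0,3] -> [1,3] -> [2,3]: 11 + 9 + 8 + 4 + 3 + 11 = 46.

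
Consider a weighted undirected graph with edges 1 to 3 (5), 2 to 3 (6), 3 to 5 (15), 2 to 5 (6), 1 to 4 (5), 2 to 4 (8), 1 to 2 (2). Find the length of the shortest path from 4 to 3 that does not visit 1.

14

Paths from 4 to 3 avoiding 1:
4 - 2 - 5 - 3: 8 + 6 + 15 = 29
4 - 2 - 3: 8 + 6 = 14
Best route has total 14.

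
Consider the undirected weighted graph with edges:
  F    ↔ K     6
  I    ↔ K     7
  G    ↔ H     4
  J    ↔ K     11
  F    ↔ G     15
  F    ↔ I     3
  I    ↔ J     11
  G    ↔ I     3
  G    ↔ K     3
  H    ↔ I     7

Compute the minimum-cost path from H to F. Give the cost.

A few of the H→F routes:
H → I → F: 7 + 3 = 10
H → I → G → K → F: 7 + 3 + 3 + 6 = 19
H → G → K → I → F: 4 + 3 + 7 + 3 = 17
H → G → K → F: 4 + 3 + 6 = 13
H → G → I → F: 4 + 3 + 3 = 10
Best route has total 10.

10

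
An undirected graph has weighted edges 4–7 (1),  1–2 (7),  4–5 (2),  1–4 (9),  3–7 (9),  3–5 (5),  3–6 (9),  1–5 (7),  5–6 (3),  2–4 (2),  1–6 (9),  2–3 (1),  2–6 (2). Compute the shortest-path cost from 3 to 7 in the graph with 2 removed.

Some routes from 3 to 7 avoiding 2:
3 - 6 - 5 - 4 - 7: 9 + 3 + 2 + 1 = 15
3 - 5 - 1 - 4 - 7: 5 + 7 + 9 + 1 = 22
3 - 7: 9
3 - 5 - 4 - 7: 5 + 2 + 1 = 8
Shortest: 8.

8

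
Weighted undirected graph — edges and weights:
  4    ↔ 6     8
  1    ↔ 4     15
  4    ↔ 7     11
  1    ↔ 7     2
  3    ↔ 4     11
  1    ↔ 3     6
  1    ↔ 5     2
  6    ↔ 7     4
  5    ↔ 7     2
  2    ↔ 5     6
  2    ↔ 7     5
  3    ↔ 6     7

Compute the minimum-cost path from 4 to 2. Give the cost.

16

A few of the 4→2 routes:
4-6-7-2: 8 + 4 + 5 = 17
4-6-7-5-2: 8 + 4 + 2 + 6 = 20
4-7-5-2: 11 + 2 + 6 = 19
4-1-7-2: 15 + 2 + 5 = 22
4-7-2: 11 + 5 = 16
4-7-1-5-2: 11 + 2 + 2 + 6 = 21
The minimum is 16.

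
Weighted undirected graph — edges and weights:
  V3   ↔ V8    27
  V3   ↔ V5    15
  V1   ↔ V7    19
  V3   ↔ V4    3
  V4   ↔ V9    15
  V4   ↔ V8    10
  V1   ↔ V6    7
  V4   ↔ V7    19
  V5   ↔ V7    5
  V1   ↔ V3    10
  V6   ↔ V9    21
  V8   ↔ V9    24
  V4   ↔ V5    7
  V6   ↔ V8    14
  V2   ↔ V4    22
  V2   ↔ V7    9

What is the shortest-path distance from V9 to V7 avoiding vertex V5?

34

Some routes from V9 to V7 avoiding V5:
V9 - V6 - V1 - V7: 21 + 7 + 19 = 47
V9 - V4 - V7: 15 + 19 = 34
V9 - V4 - V2 - V7: 15 + 22 + 9 = 46
The minimum is 34.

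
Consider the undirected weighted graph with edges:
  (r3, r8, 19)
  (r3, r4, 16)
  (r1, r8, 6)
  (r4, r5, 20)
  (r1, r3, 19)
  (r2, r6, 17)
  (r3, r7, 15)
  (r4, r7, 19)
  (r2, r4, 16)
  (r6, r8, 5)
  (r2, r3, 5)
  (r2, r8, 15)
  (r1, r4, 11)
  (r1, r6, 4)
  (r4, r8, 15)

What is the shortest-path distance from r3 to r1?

A few of the r3→r1 routes:
r3 -> r1: 19
r3 -> r2 -> r8 -> r1: 5 + 15 + 6 = 26
r3 -> r2 -> r6 -> r1: 5 + 17 + 4 = 26
r3 -> r8 -> r1: 19 + 6 = 25
Shortest: 19.

19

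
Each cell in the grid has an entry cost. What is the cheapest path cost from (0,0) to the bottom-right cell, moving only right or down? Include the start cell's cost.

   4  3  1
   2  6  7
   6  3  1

Best path: [0,0] [0,1] [0,2] [1,2] [2,2]
Cost: 4 + 3 + 1 + 7 + 1 = 16

16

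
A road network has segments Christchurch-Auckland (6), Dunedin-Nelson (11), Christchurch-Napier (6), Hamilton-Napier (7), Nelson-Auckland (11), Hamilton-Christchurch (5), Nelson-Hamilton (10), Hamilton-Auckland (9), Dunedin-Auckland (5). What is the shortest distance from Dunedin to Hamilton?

Comparing a few candidate routes:
Dunedin → Nelson → Hamilton: 11 + 10 = 21
Dunedin → Auckland → Christchurch → Hamilton: 5 + 6 + 5 = 16
Dunedin → Auckland → Hamilton: 5 + 9 = 14
The minimum is 14 mi.

14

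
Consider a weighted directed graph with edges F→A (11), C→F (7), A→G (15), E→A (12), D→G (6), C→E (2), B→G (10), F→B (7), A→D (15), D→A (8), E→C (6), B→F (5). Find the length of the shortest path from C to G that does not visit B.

29

Candidate routes:
C -> F -> A -> D -> G: 7 + 11 + 15 + 6 = 39
C -> F -> A -> G: 7 + 11 + 15 = 33
C -> E -> A -> D -> G: 2 + 12 + 15 + 6 = 35
C -> E -> A -> G: 2 + 12 + 15 = 29
Shortest: 29.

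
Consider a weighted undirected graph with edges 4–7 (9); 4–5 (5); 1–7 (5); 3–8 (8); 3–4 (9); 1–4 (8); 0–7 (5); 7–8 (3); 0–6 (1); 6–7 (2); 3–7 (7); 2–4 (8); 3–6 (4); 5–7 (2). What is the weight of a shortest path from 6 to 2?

Some routes from 6 to 2:
6 -> 7 -> 4 -> 2: 2 + 9 + 8 = 19
6 -> 7 -> 5 -> 4 -> 2: 2 + 2 + 5 + 8 = 17
6 -> 0 -> 7 -> 5 -> 4 -> 2: 1 + 5 + 2 + 5 + 8 = 21
Shortest: 17.

17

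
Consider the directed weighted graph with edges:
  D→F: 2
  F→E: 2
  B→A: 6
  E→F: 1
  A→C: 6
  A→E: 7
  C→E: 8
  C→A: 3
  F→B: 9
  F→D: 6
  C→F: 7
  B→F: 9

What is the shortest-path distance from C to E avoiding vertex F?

8

Candidate routes:
C→E: 8
C→A→E: 3 + 7 = 10
Best route has total 8.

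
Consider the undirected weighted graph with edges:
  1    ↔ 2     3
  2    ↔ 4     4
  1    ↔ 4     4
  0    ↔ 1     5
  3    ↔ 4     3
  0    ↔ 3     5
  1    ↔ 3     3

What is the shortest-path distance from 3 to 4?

Routes from 3 to 4:
3 - 1 - 4: 3 + 4 = 7
3 - 0 - 1 - 2 - 4: 5 + 5 + 3 + 4 = 17
3 - 4: 3
3 - 1 - 2 - 4: 3 + 3 + 4 = 10
3 - 0 - 1 - 4: 5 + 5 + 4 = 14
Best route has total 3.

3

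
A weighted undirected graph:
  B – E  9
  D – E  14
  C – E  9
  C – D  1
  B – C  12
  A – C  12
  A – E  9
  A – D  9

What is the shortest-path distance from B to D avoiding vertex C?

23

Paths from B to D avoiding C:
B - E - D: 9 + 14 = 23
B - E - A - D: 9 + 9 + 9 = 27
Best route has total 23.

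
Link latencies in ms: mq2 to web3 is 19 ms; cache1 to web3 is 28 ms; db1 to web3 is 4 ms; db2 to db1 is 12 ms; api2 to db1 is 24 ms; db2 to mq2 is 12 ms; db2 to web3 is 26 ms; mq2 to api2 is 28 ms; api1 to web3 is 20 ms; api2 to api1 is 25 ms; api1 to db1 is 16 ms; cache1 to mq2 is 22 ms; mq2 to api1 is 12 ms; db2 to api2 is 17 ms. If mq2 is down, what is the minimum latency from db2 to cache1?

Checking several routes:
db2 -> db1 -> api1 -> web3 -> cache1: 12 + 16 + 20 + 28 = 76
db2 -> api2 -> db1 -> web3 -> cache1: 17 + 24 + 4 + 28 = 73
db2 -> web3 -> cache1: 26 + 28 = 54
db2 -> db1 -> web3 -> cache1: 12 + 4 + 28 = 44
The minimum is 44 ms.

44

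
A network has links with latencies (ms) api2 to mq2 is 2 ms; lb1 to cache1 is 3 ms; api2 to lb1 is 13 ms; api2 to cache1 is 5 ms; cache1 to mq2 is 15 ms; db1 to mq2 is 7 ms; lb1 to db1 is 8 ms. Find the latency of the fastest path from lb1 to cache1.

3

Some routes from lb1 to cache1:
lb1 - db1 - mq2 - api2 - cache1: 8 + 7 + 2 + 5 = 22
lb1 - api2 - mq2 - cache1: 13 + 2 + 15 = 30
lb1 - cache1: 3
lb1 - api2 - cache1: 13 + 5 = 18
Best route has total 3 ms.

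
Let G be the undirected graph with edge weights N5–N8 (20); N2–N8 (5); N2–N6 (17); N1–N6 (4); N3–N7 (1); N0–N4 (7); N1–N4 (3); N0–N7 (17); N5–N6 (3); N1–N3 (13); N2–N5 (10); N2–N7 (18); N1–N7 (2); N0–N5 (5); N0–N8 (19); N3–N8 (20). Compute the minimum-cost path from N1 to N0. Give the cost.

Checking several routes:
N1 - N4 - N0: 3 + 7 = 10
N1 - N7 - N0: 2 + 17 = 19
N1 - N6 - N5 - N0: 4 + 3 + 5 = 12
The minimum is 10.

10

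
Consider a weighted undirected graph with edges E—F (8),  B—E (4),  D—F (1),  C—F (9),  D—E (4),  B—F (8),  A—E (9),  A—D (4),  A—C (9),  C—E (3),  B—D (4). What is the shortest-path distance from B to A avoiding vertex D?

A few of the B→A routes:
B -> F -> E -> A: 8 + 8 + 9 = 25
B -> E -> A: 4 + 9 = 13
B -> F -> C -> A: 8 + 9 + 9 = 26
B -> E -> C -> A: 4 + 3 + 9 = 16
Shortest: 13.

13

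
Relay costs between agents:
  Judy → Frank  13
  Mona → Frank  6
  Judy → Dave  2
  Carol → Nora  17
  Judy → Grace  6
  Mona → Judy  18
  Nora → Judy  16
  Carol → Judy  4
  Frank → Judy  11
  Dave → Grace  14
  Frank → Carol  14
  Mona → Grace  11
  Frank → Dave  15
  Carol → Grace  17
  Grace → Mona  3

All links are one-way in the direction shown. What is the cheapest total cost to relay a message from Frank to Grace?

Checking several routes:
Frank→Carol→Grace: 14 + 17 = 31
Frank→Judy→Grace: 11 + 6 = 17
Frank→Judy→Dave→Grace: 11 + 2 + 14 = 27
Frank→Carol→Judy→Grace: 14 + 4 + 6 = 24
Frank→Dave→Grace: 15 + 14 = 29
Shortest: 17.

17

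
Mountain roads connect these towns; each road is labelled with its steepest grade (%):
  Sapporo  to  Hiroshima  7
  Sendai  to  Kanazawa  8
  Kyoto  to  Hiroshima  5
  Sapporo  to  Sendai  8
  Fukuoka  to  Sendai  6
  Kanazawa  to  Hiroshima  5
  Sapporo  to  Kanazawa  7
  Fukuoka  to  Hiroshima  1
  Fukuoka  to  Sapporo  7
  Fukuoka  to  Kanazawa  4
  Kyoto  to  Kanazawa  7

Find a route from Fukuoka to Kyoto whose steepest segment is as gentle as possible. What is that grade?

5

A few of the Fukuoka→Kyoto routes:
Fukuoka - Sapporo - Hiroshima - Kyoto: max(7, 7, 5) = 7
Fukuoka - Sapporo - Hiroshima - Kanazawa - Kyoto: max(7, 7, 5, 7) = 7
Fukuoka - Hiroshima - Kyoto: max(1, 5) = 5
Fukuoka - Sapporo - Kanazawa - Hiroshima - Kyoto: max(7, 7, 5, 5) = 7
Fukuoka - Kanazawa - Hiroshima - Kyoto: max(4, 5, 5) = 5
The minimum achievable maximum is 5%.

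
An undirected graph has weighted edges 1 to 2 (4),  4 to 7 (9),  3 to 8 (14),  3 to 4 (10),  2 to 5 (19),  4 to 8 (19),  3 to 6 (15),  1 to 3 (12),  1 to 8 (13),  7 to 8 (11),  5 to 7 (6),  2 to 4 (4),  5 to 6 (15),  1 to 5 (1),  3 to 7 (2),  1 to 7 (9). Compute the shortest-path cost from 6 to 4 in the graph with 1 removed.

25

A few of the 6→4 routes:
6 → 3 → 7 → 5 → 2 → 4: 15 + 2 + 6 + 19 + 4 = 46
6 → 5 → 7 → 4: 15 + 6 + 9 = 30
6 → 3 → 4: 15 + 10 = 25
6 → 3 → 7 → 4: 15 + 2 + 9 = 26
6 → 5 → 2 → 4: 15 + 19 + 4 = 38
6 → 5 → 7 → 3 → 4: 15 + 6 + 2 + 10 = 33
The minimum is 25.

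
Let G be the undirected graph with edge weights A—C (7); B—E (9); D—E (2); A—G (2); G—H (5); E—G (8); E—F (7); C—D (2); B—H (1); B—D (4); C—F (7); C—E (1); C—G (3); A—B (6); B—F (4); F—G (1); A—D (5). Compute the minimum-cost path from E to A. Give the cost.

6

Some routes from E to A:
E → C → G → A: 1 + 3 + 2 = 6
E → D → A: 2 + 5 = 7
E → C → A: 1 + 7 = 8
Shortest: 6.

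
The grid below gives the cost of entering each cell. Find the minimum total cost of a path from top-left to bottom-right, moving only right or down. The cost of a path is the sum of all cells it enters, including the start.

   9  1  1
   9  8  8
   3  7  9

One optimal route is (0,0) → (0,1) → (0,2) → (1,2) → (2,2).
Its cost is 9 + 1 + 1 + 8 + 9 = 28.

28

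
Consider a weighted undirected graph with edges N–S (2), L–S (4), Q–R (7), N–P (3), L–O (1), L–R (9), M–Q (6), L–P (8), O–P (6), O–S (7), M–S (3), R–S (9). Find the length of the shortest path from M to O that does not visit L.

Paths from M to O avoiding L:
M - Q - R - S - N - P - O: 6 + 7 + 9 + 2 + 3 + 6 = 33
M - Q - R - S - O: 6 + 7 + 9 + 7 = 29
M - S - O: 3 + 7 = 10
M - S - N - P - O: 3 + 2 + 3 + 6 = 14
Best route has total 10.

10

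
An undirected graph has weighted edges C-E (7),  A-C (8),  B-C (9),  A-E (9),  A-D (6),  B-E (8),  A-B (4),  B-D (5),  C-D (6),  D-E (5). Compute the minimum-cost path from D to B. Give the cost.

5

A few of the D→B routes:
D -> C -> A -> B: 6 + 8 + 4 = 18
D -> A -> B: 6 + 4 = 10
D -> B: 5
D -> E -> B: 5 + 8 = 13
D -> C -> B: 6 + 9 = 15
Best route has total 5.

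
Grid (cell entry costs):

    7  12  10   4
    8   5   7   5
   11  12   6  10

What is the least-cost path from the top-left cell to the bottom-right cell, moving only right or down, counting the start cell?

42

Path [0,0]→[1,0]→[1,1]→[1,2]→[1,3]→[2,3]: 7 + 8 + 5 + 7 + 5 + 10 = 42.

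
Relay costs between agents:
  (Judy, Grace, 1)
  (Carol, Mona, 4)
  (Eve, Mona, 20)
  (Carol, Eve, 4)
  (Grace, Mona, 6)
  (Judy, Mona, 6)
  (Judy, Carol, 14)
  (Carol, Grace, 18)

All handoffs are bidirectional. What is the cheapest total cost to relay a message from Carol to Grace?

Checking several routes:
Carol-Mona-Grace: 4 + 6 = 10
Carol-Judy-Grace: 14 + 1 = 15
Carol-Eve-Mona-Grace: 4 + 20 + 6 = 30
Carol-Mona-Judy-Grace: 4 + 6 + 1 = 11
Carol-Judy-Mona-Grace: 14 + 6 + 6 = 26
Carol-Grace: 18
Shortest: 10.

10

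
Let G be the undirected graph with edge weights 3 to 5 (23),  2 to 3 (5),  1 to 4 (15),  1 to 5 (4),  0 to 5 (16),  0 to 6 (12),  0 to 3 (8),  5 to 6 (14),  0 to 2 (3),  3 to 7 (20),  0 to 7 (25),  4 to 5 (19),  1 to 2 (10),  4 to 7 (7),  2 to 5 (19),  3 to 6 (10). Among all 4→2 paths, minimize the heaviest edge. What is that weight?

Some routes from 4 to 2:
4 - 1 - 5 - 6 - 0 - 3 - 2: max(15, 4, 14, 12, 8, 5) = 15
4 - 1 - 5 - 6 - 3 - 0 - 2: max(15, 4, 14, 10, 8, 3) = 15
4 - 1 - 5 - 6 - 0 - 2: max(15, 4, 14, 12, 3) = 15
4 - 1 - 5 - 6 - 3 - 2: max(15, 4, 14, 10, 5) = 15
The minimum achievable maximum is 15.

15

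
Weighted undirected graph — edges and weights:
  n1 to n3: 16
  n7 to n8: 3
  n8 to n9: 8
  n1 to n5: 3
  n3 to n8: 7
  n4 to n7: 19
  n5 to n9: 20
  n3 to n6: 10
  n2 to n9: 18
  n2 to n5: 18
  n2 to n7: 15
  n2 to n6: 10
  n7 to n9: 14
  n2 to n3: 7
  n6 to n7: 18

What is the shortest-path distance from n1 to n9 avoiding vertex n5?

Comparing a few candidate routes:
n1-n3-n8-n7-n9: 16 + 7 + 3 + 14 = 40
n1-n3-n8-n9: 16 + 7 + 8 = 31
n1-n3-n2-n9: 16 + 7 + 18 = 41
n1-n3-n2-n7-n8-n9: 16 + 7 + 15 + 3 + 8 = 49
The minimum is 31.

31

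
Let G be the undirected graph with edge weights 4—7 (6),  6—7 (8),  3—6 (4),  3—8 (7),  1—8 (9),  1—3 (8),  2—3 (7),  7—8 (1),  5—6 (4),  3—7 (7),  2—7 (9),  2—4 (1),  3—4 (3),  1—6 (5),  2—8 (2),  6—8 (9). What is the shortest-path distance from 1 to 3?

8

Some routes from 1 to 3:
1 → 3: 8
1 → 6 → 3: 5 + 4 = 9
1 → 8 → 2 → 4 → 3: 9 + 2 + 1 + 3 = 15
1 → 8 → 3: 9 + 7 = 16
Shortest: 8.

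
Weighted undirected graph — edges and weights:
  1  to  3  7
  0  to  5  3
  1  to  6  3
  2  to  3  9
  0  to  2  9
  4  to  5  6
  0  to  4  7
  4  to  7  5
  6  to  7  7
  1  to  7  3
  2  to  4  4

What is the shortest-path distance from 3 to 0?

18

Comparing a few candidate routes:
3 - 2 - 4 - 0: 9 + 4 + 7 = 20
3 - 1 - 7 - 4 - 0: 7 + 3 + 5 + 7 = 22
3 - 2 - 0: 9 + 9 = 18
3 - 2 - 4 - 5 - 0: 9 + 4 + 6 + 3 = 22
3 - 1 - 7 - 4 - 5 - 0: 7 + 3 + 5 + 6 + 3 = 24
The minimum is 18.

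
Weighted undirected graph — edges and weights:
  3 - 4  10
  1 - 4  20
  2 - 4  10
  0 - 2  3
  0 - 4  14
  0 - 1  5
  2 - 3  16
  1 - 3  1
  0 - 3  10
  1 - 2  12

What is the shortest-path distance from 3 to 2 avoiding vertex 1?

Some routes from 3 to 2 avoiding 1:
3-0-2: 10 + 3 = 13
3-2: 16
3-4-2: 10 + 10 = 20
3-4-0-2: 10 + 14 + 3 = 27
Best route has total 13.

13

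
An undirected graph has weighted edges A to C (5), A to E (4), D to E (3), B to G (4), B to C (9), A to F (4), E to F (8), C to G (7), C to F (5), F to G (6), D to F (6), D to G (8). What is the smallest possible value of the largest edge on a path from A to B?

6

Some routes from A to B:
A - C - F - G - B: max(5, 5, 6, 4) = 6
A - F - G - B: max(4, 6, 4) = 6
A - E - D - F - C - G - B: max(4, 3, 6, 5, 7, 4) = 7
A - E - D - F - G - B: max(4, 3, 6, 6, 4) = 6
Smallest bottleneck: 6.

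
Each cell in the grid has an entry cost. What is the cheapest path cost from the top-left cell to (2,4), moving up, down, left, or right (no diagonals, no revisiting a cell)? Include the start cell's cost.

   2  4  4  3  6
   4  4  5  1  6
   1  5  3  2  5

Take [0,0]→[0,1]→[0,2]→[0,3]→[1,3]→[2,3]→[2,4] for a total of 2 + 4 + 4 + 3 + 1 + 2 + 5 = 21.

21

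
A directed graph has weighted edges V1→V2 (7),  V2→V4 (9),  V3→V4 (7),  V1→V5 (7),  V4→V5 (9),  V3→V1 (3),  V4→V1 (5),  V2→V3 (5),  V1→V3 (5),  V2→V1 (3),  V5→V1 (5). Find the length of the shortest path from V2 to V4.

9

Routes from V2 to V4:
V2 -> V1 -> V3 -> V4: 3 + 5 + 7 = 15
V2 -> V4: 9
V2 -> V3 -> V4: 5 + 7 = 12
Best route has total 9.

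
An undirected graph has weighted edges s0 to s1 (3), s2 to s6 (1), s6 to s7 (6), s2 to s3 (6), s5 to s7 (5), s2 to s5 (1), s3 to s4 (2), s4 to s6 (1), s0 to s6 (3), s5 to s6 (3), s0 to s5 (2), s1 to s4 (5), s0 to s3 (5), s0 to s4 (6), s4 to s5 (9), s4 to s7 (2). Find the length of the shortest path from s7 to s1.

7

A few of the s7→s1 routes:
s7 → s5 → s0 → s1: 5 + 2 + 3 = 10
s7 → s4 → s6 → s0 → s1: 2 + 1 + 3 + 3 = 9
s7 → s4 → s1: 2 + 5 = 7
s7 → s4 → s0 → s1: 2 + 6 + 3 = 11
s7 → s4 → s6 → s2 → s5 → s0 → s1: 2 + 1 + 1 + 1 + 2 + 3 = 10
The minimum is 7.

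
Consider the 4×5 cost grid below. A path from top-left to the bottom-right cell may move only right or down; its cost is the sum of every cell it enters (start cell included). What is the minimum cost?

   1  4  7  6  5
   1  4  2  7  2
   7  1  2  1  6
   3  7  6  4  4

18

One optimal route is (0,0) -> (1,0) -> (1,1) -> (2,1) -> (2,2) -> (2,3) -> (3,3) -> (3,4).
Its cost is 1 + 1 + 4 + 1 + 2 + 1 + 4 + 4 = 18.
For comparison, the top-then-right route costs 35.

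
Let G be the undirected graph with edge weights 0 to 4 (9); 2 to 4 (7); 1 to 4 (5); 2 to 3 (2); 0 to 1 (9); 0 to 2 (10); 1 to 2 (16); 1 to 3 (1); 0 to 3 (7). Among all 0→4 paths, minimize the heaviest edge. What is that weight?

Checking several routes:
0-1-4: max(9, 5) = 9
0-3-2-4: max(7, 2, 7) = 7
0-1-3-2-4: max(9, 1, 2, 7) = 9
0-3-1-4: max(7, 1, 5) = 7
0-4: max(9) = 9
Smallest bottleneck: 7.

7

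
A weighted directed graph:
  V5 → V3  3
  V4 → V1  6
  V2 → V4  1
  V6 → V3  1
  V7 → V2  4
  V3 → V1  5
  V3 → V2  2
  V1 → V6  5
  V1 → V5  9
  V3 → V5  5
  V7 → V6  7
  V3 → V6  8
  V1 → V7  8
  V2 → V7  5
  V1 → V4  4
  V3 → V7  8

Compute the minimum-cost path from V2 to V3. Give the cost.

13

Checking several routes:
V2 - V7 - V6 - V3: 5 + 7 + 1 = 13
V2 - V4 - V1 - V6 - V3: 1 + 6 + 5 + 1 = 13
V2 - V4 - V1 - V5 - V3: 1 + 6 + 9 + 3 = 19
Shortest: 13.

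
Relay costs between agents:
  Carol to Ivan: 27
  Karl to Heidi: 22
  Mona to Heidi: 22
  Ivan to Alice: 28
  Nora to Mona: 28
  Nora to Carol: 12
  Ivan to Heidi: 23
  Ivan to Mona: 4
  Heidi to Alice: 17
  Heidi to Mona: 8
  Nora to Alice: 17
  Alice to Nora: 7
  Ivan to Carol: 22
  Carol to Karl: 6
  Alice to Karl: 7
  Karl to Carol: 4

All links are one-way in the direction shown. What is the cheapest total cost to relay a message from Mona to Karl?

Routes from Mona to Karl:
Mona -> Heidi -> Alice -> Karl: 22 + 17 + 7 = 46
Mona -> Heidi -> Alice -> Nora -> Carol -> Karl: 22 + 17 + 7 + 12 + 6 = 64
Shortest: 46.

46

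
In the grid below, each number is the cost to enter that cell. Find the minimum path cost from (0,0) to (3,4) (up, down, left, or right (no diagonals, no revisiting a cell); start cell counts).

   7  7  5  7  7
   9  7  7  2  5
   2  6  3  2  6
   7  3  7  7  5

40

Cheapest: r0c0 → r1c0 → r2c0 → r2c1 → r2c2 → r2c3 → r2c4 → r3c4
  7 + 9 + 2 + 6 + 3 + 2 + 6 + 5 = 40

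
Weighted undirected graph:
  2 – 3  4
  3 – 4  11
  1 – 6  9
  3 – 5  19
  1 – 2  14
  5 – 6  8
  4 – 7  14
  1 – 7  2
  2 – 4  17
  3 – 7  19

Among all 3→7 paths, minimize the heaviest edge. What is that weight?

Checking several routes:
3 → 2 → 1 → 7: max(4, 14, 2) = 14
3 → 2 → 4 → 7: max(4, 17, 14) = 17
3 → 4 → 2 → 1 → 7: max(11, 17, 14, 2) = 17
3 → 4 → 7: max(11, 14) = 14
The minimum achievable maximum is 14.

14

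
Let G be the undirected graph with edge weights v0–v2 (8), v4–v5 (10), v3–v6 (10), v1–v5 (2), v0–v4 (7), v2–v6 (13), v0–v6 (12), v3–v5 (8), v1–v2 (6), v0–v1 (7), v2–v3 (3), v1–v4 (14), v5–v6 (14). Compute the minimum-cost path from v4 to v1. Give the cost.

Some routes from v4 to v1:
v4 - v1: 14
v4 - v5 - v1: 10 + 2 = 12
v4 - v0 - v2 - v1: 7 + 8 + 6 = 21
v4 - v0 - v1: 7 + 7 = 14
The minimum is 12.

12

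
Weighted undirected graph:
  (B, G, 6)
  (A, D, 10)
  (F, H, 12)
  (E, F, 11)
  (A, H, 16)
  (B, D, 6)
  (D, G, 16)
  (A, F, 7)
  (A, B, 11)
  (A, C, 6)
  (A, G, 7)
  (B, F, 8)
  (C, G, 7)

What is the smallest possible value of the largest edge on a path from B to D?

Comparing a few candidate routes:
B - G - C - A - D: max(6, 7, 6, 10) = 10
B - F - A - D: max(8, 7, 10) = 10
B - D: max(6) = 6
Best route has worst link 6.

6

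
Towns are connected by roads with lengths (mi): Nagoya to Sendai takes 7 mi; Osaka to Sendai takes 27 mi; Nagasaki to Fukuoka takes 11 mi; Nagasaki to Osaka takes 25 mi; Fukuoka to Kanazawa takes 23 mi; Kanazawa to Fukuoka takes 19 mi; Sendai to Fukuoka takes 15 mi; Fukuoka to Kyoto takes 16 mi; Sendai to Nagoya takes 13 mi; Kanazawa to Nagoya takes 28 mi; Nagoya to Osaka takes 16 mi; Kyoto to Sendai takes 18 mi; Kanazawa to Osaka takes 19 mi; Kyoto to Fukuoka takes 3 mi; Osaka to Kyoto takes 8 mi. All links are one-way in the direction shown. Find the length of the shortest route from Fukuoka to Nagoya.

Candidate routes:
Fukuoka -> Kanazawa -> Osaka -> Sendai -> Nagoya: 23 + 19 + 27 + 13 = 82
Fukuoka -> Kanazawa -> Nagoya: 23 + 28 = 51
Fukuoka -> Kyoto -> Sendai -> Nagoya: 16 + 18 + 13 = 47
Fukuoka -> Kanazawa -> Osaka -> Kyoto -> Sendai -> Nagoya: 23 + 19 + 8 + 18 + 13 = 81
Shortest: 47 mi.

47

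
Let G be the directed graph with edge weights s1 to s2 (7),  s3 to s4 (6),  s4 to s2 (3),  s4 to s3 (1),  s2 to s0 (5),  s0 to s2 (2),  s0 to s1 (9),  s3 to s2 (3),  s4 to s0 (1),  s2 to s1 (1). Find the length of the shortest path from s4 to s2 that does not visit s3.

3

Paths from s4 to s2 avoiding s3:
s4-s0-s2: 1 + 2 = 3
s4-s2: 3
s4-s0-s1-s2: 1 + 9 + 7 = 17
The minimum is 3.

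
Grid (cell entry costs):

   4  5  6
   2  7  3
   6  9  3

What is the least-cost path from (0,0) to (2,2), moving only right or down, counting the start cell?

Path (0,0) -> (1,0) -> (1,1) -> (1,2) -> (2,2): 4 + 2 + 7 + 3 + 3 = 19.
(Top row then right column would cost 21.)

19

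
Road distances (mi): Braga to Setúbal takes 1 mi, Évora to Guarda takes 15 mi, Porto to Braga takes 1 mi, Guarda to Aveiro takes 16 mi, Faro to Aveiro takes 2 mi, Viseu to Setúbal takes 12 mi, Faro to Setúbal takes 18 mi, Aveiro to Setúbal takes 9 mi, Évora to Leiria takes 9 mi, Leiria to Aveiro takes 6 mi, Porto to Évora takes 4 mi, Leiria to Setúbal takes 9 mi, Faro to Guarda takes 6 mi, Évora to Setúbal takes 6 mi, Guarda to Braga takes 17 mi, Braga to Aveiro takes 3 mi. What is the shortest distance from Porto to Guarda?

12

Comparing a few candidate routes:
Porto -> Braga -> Aveiro -> Faro -> Guarda: 1 + 3 + 2 + 6 = 12
Porto -> Braga -> Setúbal -> Aveiro -> Faro -> Guarda: 1 + 1 + 9 + 2 + 6 = 19
Porto -> Braga -> Guarda: 1 + 17 = 18
Porto -> Évora -> Guarda: 4 + 15 = 19
Best route has total 12 mi.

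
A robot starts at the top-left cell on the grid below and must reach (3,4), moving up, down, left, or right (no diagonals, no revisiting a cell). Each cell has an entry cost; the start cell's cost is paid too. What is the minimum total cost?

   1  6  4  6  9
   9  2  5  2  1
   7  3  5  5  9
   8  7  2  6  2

27

One optimal route is [0,0] -> [0,1] -> [1,1] -> [2,1] -> [2,2] -> [3,2] -> [3,3] -> [3,4].
Its cost is 1 + 6 + 2 + 3 + 5 + 2 + 6 + 2 = 27.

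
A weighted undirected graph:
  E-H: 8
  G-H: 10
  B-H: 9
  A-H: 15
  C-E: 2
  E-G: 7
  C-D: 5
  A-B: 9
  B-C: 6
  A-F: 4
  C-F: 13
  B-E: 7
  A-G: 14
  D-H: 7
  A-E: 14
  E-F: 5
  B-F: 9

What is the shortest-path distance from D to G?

Comparing a few candidate routes:
D-H-G: 7 + 10 = 17
D-H-E-G: 7 + 8 + 7 = 22
D-C-E-G: 5 + 2 + 7 = 14
The minimum is 14.

14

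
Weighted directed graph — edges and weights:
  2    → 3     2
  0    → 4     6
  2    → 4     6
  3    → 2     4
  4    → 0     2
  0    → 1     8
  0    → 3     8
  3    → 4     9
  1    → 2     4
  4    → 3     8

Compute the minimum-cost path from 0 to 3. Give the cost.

Paths from 0 to 3:
0-3: 8
0-4-3: 6 + 8 = 14
0-1-2-4-3: 8 + 4 + 6 + 8 = 26
0-1-2-3: 8 + 4 + 2 = 14
Best route has total 8.

8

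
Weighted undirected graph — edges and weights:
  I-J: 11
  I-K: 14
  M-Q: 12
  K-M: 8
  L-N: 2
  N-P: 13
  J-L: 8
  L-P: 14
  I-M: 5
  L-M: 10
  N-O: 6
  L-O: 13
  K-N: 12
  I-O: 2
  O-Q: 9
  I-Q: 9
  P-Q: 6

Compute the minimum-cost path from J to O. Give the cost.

13

Comparing a few candidate routes:
J → L → O: 8 + 13 = 21
J → I → O: 11 + 2 = 13
J → L → N → O: 8 + 2 + 6 = 16
Shortest: 13.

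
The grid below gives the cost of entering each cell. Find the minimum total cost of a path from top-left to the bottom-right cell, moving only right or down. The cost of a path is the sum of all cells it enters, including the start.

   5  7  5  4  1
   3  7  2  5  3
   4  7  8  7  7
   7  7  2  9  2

One optimal route is [0,0] → [0,1] → [0,2] → [0,3] → [0,4] → [1,4] → [2,4] → [3,4].
Its cost is 5 + 7 + 5 + 4 + 1 + 3 + 7 + 2 = 34.

34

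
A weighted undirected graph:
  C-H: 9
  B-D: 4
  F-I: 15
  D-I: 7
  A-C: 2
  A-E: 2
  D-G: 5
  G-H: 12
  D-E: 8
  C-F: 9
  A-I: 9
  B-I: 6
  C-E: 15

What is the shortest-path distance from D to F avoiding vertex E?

Comparing a few candidate routes:
D → B → I → F: 4 + 6 + 15 = 25
D → I → A → C → F: 7 + 9 + 2 + 9 = 27
D → I → F: 7 + 15 = 22
D → G → H → C → F: 5 + 12 + 9 + 9 = 35
D → B → I → A → C → F: 4 + 6 + 9 + 2 + 9 = 30
Best route has total 22.

22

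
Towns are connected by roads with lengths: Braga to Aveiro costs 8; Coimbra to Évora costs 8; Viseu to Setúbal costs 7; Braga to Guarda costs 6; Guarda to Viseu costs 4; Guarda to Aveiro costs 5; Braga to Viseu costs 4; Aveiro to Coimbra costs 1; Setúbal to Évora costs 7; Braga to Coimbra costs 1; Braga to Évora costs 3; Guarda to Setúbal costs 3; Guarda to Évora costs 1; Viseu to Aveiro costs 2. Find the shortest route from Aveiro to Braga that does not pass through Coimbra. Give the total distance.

6

A few of the Aveiro→Braga routes:
Aveiro-Viseu-Guarda-Évora-Braga: 2 + 4 + 1 + 3 = 10
Aveiro-Guarda-Évora-Braga: 5 + 1 + 3 = 9
Aveiro-Viseu-Braga: 2 + 4 = 6
Aveiro-Braga: 8
Shortest: 6.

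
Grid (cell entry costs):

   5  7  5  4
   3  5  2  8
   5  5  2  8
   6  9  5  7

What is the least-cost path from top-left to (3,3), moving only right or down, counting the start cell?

Cheapest: [0,0]→[1,0]→[1,1]→[1,2]→[2,2]→[3,2]→[3,3]
  5 + 3 + 5 + 2 + 2 + 5 + 7 = 29

29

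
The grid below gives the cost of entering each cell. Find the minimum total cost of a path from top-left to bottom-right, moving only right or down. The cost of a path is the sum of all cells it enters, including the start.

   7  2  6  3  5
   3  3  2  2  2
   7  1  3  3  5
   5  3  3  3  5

Best path: r0c0 -> r0c1 -> r1c1 -> r1c2 -> r1c3 -> r2c3 -> r3c3 -> r3c4
Cost: 7 + 2 + 3 + 2 + 2 + 3 + 3 + 5 = 27

27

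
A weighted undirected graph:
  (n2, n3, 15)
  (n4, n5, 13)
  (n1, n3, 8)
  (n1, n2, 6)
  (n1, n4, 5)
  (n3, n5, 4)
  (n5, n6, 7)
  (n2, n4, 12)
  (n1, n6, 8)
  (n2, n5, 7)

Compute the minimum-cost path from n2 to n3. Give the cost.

A few of the n2→n3 routes:
n2-n5-n3: 7 + 4 = 11
n2-n3: 15
n2-n1-n6-n5-n3: 6 + 8 + 7 + 4 = 25
n2-n4-n1-n3: 12 + 5 + 8 = 25
n2-n1-n3: 6 + 8 = 14
The minimum is 11.

11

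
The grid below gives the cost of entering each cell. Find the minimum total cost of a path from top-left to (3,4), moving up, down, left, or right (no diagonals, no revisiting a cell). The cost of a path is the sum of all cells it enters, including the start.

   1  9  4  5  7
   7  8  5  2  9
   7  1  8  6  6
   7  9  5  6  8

Best path: r0c0→r0c1→r0c2→r0c3→r1c3→r2c3→r2c4→r3c4
Cost: 1 + 9 + 4 + 5 + 2 + 6 + 6 + 8 = 41

41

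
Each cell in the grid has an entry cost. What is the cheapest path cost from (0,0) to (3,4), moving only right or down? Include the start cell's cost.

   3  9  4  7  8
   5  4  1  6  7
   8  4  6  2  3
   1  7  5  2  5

28

Best path: (0,0)→(1,0)→(1,1)→(1,2)→(1,3)→(2,3)→(3,3)→(3,4)
Cost: 3 + 5 + 4 + 1 + 6 + 2 + 2 + 5 = 28
For comparison, the top-then-right route costs 46.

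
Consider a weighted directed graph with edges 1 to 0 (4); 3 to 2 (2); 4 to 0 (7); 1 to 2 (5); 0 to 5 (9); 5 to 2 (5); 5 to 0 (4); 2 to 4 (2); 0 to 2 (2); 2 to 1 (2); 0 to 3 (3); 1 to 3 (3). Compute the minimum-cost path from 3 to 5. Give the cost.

Candidate routes:
3-2-1-0-5: 2 + 2 + 4 + 9 = 17
3-2-4-0-5: 2 + 2 + 7 + 9 = 20
Best route has total 17.

17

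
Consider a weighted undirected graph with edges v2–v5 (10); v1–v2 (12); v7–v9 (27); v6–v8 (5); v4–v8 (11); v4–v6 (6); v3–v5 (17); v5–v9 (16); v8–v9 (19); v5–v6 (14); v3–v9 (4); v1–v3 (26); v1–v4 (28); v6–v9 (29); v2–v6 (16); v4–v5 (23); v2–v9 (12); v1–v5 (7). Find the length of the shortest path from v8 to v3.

Some routes from v8 to v3:
v8-v6-v5-v3: 5 + 14 + 17 = 36
v8-v9-v3: 19 + 4 = 23
v8-v6-v2-v9-v3: 5 + 16 + 12 + 4 = 37
Shortest: 23.

23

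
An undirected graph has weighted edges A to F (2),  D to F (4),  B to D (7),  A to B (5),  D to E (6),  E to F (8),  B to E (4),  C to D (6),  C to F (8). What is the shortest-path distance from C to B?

Checking several routes:
C -> D -> B: 6 + 7 = 13
C -> D -> F -> A -> B: 6 + 4 + 2 + 5 = 17
C -> F -> A -> B: 8 + 2 + 5 = 15
C -> D -> E -> B: 6 + 6 + 4 = 16
Best route has total 13.

13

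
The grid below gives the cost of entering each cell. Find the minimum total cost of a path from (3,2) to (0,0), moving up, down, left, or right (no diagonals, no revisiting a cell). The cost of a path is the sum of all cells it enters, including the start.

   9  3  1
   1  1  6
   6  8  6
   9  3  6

One optimal route is r3c2 -> r3c1 -> r2c1 -> r1c1 -> r1c0 -> r0c0.
Its cost is 6 + 3 + 8 + 1 + 1 + 9 = 28.

28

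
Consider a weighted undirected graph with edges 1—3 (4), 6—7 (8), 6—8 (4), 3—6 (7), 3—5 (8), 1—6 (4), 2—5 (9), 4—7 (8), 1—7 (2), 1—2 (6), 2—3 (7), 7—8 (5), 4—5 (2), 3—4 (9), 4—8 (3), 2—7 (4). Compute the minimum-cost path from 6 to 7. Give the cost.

6

Comparing a few candidate routes:
6 - 7: 8
6 - 8 - 7: 4 + 5 = 9
6 - 1 - 7: 4 + 2 = 6
Shortest: 6.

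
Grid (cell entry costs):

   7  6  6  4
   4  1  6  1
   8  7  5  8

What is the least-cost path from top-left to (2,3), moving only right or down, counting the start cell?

27

Best path: r0c0 r1c0 r1c1 r1c2 r1c3 r2c3
Cost: 7 + 4 + 1 + 6 + 1 + 8 = 27
For comparison, the top-then-right route costs 32.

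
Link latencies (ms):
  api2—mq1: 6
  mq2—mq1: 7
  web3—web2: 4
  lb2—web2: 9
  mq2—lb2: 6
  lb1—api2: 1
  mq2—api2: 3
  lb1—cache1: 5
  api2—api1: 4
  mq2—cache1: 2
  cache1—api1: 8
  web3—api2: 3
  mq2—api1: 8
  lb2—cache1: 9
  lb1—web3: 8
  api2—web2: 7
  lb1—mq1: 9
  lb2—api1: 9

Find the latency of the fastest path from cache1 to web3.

Some routes from cache1 to web3:
cache1 → mq2 → api2 → lb1 → web3: 2 + 3 + 1 + 8 = 14
cache1 → lb1 → api2 → web3: 5 + 1 + 3 = 9
cache1 → mq2 → api2 → web3: 2 + 3 + 3 = 8
cache1 → lb1 → web3: 5 + 8 = 13
Best route has total 8 ms.

8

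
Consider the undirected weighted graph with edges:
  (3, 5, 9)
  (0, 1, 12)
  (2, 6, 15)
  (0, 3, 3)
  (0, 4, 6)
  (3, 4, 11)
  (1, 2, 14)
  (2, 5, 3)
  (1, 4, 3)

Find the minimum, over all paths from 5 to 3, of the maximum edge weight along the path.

Routes from 5 to 3:
5 -> 2 -> 1 -> 4 -> 3: max(3, 14, 3, 11) = 14
5 -> 3: max(9) = 9
5 -> 2 -> 1 -> 4 -> 0 -> 3: max(3, 14, 3, 6, 3) = 14
5 -> 2 -> 1 -> 0 -> 3: max(3, 14, 12, 3) = 14
5 -> 2 -> 1 -> 0 -> 4 -> 3: max(3, 14, 12, 6, 11) = 14
The minimum achievable maximum is 9.

9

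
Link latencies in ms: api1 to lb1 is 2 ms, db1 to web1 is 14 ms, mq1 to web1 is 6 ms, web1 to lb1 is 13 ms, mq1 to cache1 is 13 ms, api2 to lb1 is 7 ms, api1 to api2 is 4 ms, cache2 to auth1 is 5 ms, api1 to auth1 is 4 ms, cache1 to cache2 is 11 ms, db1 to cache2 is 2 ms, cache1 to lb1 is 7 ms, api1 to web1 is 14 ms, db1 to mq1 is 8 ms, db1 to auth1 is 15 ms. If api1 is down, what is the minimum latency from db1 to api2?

27

Comparing a few candidate routes:
db1-mq1-cache1-lb1-api2: 8 + 13 + 7 + 7 = 35
db1-cache2-cache1-lb1-api2: 2 + 11 + 7 + 7 = 27
db1-mq1-web1-lb1-api2: 8 + 6 + 13 + 7 = 34
db1-web1-lb1-api2: 14 + 13 + 7 = 34
The minimum is 27 ms.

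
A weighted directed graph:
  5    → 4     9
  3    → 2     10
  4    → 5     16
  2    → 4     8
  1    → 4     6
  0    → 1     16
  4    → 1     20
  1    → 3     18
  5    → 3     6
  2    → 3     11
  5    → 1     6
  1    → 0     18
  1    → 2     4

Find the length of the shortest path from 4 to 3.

22

Checking several routes:
4 → 5 → 3: 16 + 6 = 22
4 → 1 → 2 → 3: 20 + 4 + 11 = 35
4 → 5 → 1 → 2 → 3: 16 + 6 + 4 + 11 = 37
The minimum is 22.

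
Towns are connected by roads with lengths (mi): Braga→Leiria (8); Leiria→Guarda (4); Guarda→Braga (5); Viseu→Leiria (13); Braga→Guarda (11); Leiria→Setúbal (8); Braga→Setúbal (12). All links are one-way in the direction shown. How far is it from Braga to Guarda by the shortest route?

11

Paths from Braga to Guarda:
Braga → Leiria → Guarda: 8 + 4 = 12
Braga → Guarda: 11
The minimum is 11 mi.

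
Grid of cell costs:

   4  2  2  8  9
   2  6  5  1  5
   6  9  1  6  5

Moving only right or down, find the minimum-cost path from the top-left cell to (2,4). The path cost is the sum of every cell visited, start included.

Take (0,0) (0,1) (0,2) (1,2) (1,3) (1,4) (2,4) for a total of 4 + 2 + 2 + 5 + 1 + 5 + 5 = 24.

24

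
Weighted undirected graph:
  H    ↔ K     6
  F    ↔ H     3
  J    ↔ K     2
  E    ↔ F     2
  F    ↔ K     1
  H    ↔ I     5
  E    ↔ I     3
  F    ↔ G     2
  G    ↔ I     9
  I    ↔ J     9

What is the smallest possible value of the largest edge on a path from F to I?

3

Comparing a few candidate routes:
F → H → K → J → I: max(3, 6, 2, 9) = 9
F → K → J → I: max(1, 2, 9) = 9
F → E → I: max(2, 3) = 3
F → H → I: max(3, 5) = 5
F → K → H → I: max(1, 6, 5) = 6
Smallest bottleneck: 3.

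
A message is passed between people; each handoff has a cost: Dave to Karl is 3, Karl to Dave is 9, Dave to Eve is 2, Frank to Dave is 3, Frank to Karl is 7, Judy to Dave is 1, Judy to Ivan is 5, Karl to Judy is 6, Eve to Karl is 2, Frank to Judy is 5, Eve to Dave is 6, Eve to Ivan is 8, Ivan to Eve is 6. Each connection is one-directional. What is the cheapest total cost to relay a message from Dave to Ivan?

10

Candidate routes:
Dave - Eve - Karl - Judy - Ivan: 2 + 2 + 6 + 5 = 15
Dave - Karl - Judy - Ivan: 3 + 6 + 5 = 14
Dave - Eve - Ivan: 2 + 8 = 10
Shortest: 10.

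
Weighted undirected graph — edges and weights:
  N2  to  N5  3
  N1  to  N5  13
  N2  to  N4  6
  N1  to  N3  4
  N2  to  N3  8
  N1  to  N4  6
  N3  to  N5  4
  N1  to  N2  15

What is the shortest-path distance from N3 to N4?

10

Checking several routes:
N3 → N5 → N2 → N4: 4 + 3 + 6 = 13
N3 → N1 → N4: 4 + 6 = 10
N3 → N5 → N1 → N4: 4 + 13 + 6 = 23
N3 → N2 → N4: 8 + 6 = 14
Shortest: 10.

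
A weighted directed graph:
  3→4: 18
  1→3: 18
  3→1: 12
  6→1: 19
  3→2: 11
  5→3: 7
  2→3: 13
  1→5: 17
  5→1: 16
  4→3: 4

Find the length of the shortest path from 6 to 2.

Routes from 6 to 2:
6 - 1 - 3 - 2: 19 + 18 + 11 = 48
6 - 1 - 5 - 3 - 2: 19 + 17 + 7 + 11 = 54
The minimum is 48.

48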